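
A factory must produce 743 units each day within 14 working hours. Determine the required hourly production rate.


Formula: Production Rate = Daily Demand / Available Hours
Rate = 743 units/day / 14 hours/day
Rate = 53.1 units/hour

53.1 units/hour


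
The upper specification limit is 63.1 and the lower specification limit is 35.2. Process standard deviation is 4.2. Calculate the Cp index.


Cp = (63.1 - 35.2) / (6 * 4.2)

1.11


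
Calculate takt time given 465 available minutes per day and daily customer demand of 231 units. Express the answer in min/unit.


Formula: Takt Time = Available Production Time / Customer Demand
Takt = 465 min/day / 231 units/day
Takt = 2.01 min/unit

2.01 min/unit


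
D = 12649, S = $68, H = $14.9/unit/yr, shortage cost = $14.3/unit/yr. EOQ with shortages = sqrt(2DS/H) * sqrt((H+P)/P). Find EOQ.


Formula: EOQ* = sqrt(2DS/H) * sqrt((H+P)/P)
Base EOQ = sqrt(2*12649*68/14.9) = 339.79 units
Correction = sqrt((14.9+14.3)/14.3) = 1.42897
EOQ* = 339.79 * 1.42897 = 485.5 units

485.5 units


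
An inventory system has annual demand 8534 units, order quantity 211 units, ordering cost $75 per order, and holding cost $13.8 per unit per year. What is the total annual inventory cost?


TC = 8534/211 * 75 + 211/2 * 13.8

$4489.31


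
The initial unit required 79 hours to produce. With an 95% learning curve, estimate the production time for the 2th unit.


Formula: T_n = T_1 * (learning_rate)^(log2(n)) where learning_rate = rate/100
Doublings = log2(2) = 1
T_n = 79 * 0.95^1
T_n = 79 * 0.95 = 75.1 hours

75.1 hours


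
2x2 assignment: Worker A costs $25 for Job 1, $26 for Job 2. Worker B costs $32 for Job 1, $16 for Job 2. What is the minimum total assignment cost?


Option 1: A->1 + B->2 = $25 + $16 = $41
Option 2: A->2 + B->1 = $26 + $32 = $58
Min cost = min($41, $58) = $41

$41


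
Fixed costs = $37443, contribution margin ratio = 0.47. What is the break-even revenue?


Formula: BER = Fixed Costs / Contribution Margin Ratio
BER = $37443 / 0.47
BER = $79665.96 (to the nearest cent)

$79665.96


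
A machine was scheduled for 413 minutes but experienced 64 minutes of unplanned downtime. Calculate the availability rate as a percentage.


Formula: Availability = (Planned Time - Downtime) / Planned Time * 100
Uptime = 413 - 64 = 349 min
Availability = 349 / 413 * 100 = 84.5%

84.5%


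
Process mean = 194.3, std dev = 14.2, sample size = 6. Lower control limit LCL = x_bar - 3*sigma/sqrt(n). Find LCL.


LCL = 194.3 - 3 * 14.2 / sqrt(6)

176.91


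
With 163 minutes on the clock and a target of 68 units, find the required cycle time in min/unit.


Formula: CT = Available Time / Number of Units
CT = 163 min / 68 units
CT = 2.4 min/unit

2.4 min/unit


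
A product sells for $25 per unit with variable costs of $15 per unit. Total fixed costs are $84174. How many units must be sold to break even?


Formula: BEQ = Fixed Costs / (Price - Variable Cost)
Contribution margin = $25 - $15 = $10/unit
BEQ = ceil($84174 / $10/unit) = ceil(8417.4) = 8418 units

8418 units


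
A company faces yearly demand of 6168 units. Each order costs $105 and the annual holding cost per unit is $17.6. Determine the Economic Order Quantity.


Formula: EOQ = sqrt(2 * D * S / H)
Numerator: 2 * 6168 * 105 = 1295280
2DS/H = 1295280 / 17.6 = 73595.5
EOQ = sqrt(73595.5) = 271.3 units

271.3 units


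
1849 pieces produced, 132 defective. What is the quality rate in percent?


Formula: Quality Rate = Good Pieces / Total Pieces * 100
Good pieces = 1849 - 132 = 1717
QR = 1717 / 1849 * 100 = 92.9%

92.9%


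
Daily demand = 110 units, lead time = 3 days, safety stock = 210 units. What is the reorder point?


Formula: ROP = (Daily Demand * Lead Time) + Safety Stock
Demand during lead time = 110 * 3 = 330 units
ROP = 330 + 210 = 540 units

540 units


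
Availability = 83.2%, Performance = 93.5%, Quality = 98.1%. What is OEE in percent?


Formula: OEE = Availability * Performance * Quality / 10000
A * P = 83.2% * 93.5% / 100 = 77.79%
OEE = 77.79% * 98.1% / 100 = 76.3%

76.3%


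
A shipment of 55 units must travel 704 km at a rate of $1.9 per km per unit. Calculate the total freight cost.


TC = dist * cost * units = 704 * 1.9 * 55 = $73568.00

$73568.00


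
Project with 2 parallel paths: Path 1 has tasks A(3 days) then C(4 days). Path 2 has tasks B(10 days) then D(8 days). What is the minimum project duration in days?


Path 1 = 3 + 4 = 7 days
Path 2 = 10 + 8 = 18 days
Duration = max(7, 18) = 18 days

18 days


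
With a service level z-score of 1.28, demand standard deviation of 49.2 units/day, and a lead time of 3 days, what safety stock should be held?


Formula: SS = z * sigma_d * sqrt(LT)
sqrt(LT) = sqrt(3) = 1.7321
SS = 1.28 * 49.2 * 1.7321
SS = 109.1 units

109.1 units


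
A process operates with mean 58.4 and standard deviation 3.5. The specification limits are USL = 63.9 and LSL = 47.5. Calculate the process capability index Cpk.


Cpu = (63.9 - 58.4) / (3 * 3.5) = 0.52
Cpl = (58.4 - 47.5) / (3 * 3.5) = 1.04
Cpk = min(0.52, 1.04) = 0.52

0.52


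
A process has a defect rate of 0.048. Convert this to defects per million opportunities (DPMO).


DPMO = defect_rate * 1000000 = 0.048 * 1000000

48000


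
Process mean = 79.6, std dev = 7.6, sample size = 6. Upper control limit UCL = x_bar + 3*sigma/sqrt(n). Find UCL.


UCL = 79.6 + 3 * 7.6 / sqrt(6)

88.91


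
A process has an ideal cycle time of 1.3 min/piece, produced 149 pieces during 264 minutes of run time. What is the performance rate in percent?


Formula: Performance = (Ideal CT * Total Count) / Run Time * 100
Ideal output time = 1.3 * 149 = 193.7 min
Performance = 193.7 / 264 * 100 = 73.4%

73.4%


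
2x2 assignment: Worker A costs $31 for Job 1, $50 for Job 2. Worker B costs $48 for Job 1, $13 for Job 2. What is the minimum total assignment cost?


Option 1: A->1 + B->2 = $31 + $13 = $44
Option 2: A->2 + B->1 = $50 + $48 = $98
Min cost = min($44, $98) = $44

$44


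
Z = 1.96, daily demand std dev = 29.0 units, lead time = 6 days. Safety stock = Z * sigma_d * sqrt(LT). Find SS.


Formula: SS = z * sigma_d * sqrt(LT)
sqrt(LT) = sqrt(6) = 2.4495
SS = 1.96 * 29.0 * 2.4495
SS = 139.2 units

139.2 units


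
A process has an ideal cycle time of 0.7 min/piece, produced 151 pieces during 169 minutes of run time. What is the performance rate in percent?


Formula: Performance = (Ideal CT * Total Count) / Run Time * 100
Ideal output time = 0.7 * 151 = 105.7 min
Performance = 105.7 / 169 * 100 = 62.5%

62.5%


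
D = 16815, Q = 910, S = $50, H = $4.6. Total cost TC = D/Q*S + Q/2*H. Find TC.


TC = 16815/910 * 50 + 910/2 * 4.6

$3016.90


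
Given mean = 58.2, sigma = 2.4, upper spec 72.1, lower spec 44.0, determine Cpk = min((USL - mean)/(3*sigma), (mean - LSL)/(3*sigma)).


Cpu = (72.1 - 58.2) / (3 * 2.4) = 1.93
Cpl = (58.2 - 44.0) / (3 * 2.4) = 1.97
Cpk = min(1.93, 1.97) = 1.93

1.93


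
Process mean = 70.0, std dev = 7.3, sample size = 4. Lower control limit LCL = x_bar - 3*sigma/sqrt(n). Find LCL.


LCL = 70.0 - 3 * 7.3 / sqrt(4)

59.05


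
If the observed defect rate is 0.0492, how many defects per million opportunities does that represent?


DPMO = defect_rate * 1000000 = 0.0492 * 1000000

49200


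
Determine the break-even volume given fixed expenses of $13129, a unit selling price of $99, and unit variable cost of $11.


Formula: BEQ = Fixed Costs / (Price - Variable Cost)
Contribution margin = $99 - $11 = $88/unit
BEQ = ceil($13129 / $88/unit) = ceil(149.19) = 150 units

150 units


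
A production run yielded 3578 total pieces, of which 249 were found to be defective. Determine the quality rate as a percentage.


Formula: Quality Rate = Good Pieces / Total Pieces * 100
Good pieces = 3578 - 249 = 3329
QR = 3329 / 3578 * 100 = 93.0%

93.0%


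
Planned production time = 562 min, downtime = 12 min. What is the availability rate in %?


Formula: Availability = (Planned Time - Downtime) / Planned Time * 100
Uptime = 562 - 12 = 550 min
Availability = 550 / 562 * 100 = 97.9%

97.9%


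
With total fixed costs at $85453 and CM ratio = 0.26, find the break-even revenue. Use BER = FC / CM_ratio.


Formula: BER = Fixed Costs / Contribution Margin Ratio
BER = $85453 / 0.26
BER = $328665.38 (to the nearest cent)

$328665.38


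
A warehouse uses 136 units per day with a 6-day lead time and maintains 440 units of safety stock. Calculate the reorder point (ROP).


Formula: ROP = (Daily Demand * Lead Time) + Safety Stock
Demand during lead time = 136 * 6 = 816 units
ROP = 816 + 440 = 1256 units

1256 units


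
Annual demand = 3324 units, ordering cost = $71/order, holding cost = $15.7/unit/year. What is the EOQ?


Formula: EOQ = sqrt(2 * D * S / H)
Numerator: 2 * 3324 * 71 = 472008
2DS/H = 472008 / 15.7 = 30064.2
EOQ = sqrt(30064.2) = 173.4 units

173.4 units


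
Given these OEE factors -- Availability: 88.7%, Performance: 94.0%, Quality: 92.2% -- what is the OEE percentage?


Formula: OEE = Availability * Performance * Quality / 10000
A * P = 88.7% * 94.0% / 100 = 83.38%
OEE = 83.38% * 92.2% / 100 = 76.9%

76.9%


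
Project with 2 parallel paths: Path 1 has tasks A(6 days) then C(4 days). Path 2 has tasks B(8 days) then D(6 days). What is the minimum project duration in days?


Path 1 = 6 + 4 = 10 days
Path 2 = 8 + 6 = 14 days
Duration = max(10, 14) = 14 days

14 days


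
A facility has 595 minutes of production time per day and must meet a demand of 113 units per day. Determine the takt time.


Formula: Takt Time = Available Production Time / Customer Demand
Takt = 595 min/day / 113 units/day
Takt = 5.27 min/unit

5.27 min/unit


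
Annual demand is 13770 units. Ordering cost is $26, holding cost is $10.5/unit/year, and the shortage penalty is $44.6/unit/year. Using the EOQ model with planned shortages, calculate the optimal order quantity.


Formula: EOQ* = sqrt(2DS/H) * sqrt((H+P)/P)
Base EOQ = sqrt(2*13770*26/10.5) = 261.14 units
Correction = sqrt((10.5+44.6)/44.6) = 1.1115
EOQ* = 261.14 * 1.1115 = 290.3 units

290.3 units


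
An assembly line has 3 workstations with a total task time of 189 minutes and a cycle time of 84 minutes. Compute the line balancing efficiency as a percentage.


Formula: Efficiency = Sum of Task Times / (N_stations * CT) * 100
Total station capacity = 3 stations * 84 min = 252 min
Efficiency = 189 / 252 * 100 = 75.0%

75.0%


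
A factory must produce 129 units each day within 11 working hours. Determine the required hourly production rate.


Formula: Production Rate = Daily Demand / Available Hours
Rate = 129 units/day / 11 hours/day
Rate = 11.7 units/hour

11.7 units/hour


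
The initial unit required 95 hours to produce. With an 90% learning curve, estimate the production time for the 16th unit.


Formula: T_n = T_1 * (learning_rate)^(log2(n)) where learning_rate = rate/100
Doublings = log2(16) = 4
T_n = 95 * 0.9^4
T_n = 95 * 0.6561 = 62.3 hours

62.3 hours


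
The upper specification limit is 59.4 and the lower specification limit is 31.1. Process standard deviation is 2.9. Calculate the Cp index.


Cp = (59.4 - 31.1) / (6 * 2.9)

1.63


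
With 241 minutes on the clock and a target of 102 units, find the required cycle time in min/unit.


Formula: CT = Available Time / Number of Units
CT = 241 min / 102 units
CT = 2.36 min/unit

2.36 min/unit


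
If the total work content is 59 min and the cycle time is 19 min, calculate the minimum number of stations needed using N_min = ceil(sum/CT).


Formula: N_min = ceil(Sum of Task Times / Cycle Time)
N_min = ceil(59 min / 19 min) = ceil(3.1053)
N_min = 4 stations

4


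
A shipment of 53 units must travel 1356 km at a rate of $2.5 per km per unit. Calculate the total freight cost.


TC = dist * cost * units = 1356 * 2.5 * 53 = $179670.00

$179670.00


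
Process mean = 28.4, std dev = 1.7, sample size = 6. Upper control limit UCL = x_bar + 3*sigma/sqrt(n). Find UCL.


UCL = 28.4 + 3 * 1.7 / sqrt(6)

30.48


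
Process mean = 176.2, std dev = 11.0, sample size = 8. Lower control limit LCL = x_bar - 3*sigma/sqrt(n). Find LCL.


LCL = 176.2 - 3 * 11.0 / sqrt(8)

164.53


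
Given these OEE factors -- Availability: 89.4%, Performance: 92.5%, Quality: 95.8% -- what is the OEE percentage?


Formula: OEE = Availability * Performance * Quality / 10000
A * P = 89.4% * 92.5% / 100 = 82.7%
OEE = 82.7% * 95.8% / 100 = 79.2%

79.2%


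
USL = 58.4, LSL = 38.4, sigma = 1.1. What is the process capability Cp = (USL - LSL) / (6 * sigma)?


Cp = (58.4 - 38.4) / (6 * 1.1)

3.03


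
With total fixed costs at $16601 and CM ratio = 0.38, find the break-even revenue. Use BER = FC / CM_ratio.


Formula: BER = Fixed Costs / Contribution Margin Ratio
BER = $16601 / 0.38
BER = $43686.84 (to the nearest cent)

$43686.84


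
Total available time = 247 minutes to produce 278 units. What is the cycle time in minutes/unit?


Formula: CT = Available Time / Number of Units
CT = 247 min / 278 units
CT = 0.89 min/unit

0.89 min/unit


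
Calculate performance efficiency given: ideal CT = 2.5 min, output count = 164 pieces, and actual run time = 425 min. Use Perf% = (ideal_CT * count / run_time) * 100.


Formula: Performance = (Ideal CT * Total Count) / Run Time * 100
Ideal output time = 2.5 * 164 = 410.0 min
Performance = 410.0 / 425 * 100 = 96.5%

96.5%


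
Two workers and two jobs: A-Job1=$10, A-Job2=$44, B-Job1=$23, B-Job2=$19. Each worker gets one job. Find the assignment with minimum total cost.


Option 1: A->1 + B->2 = $10 + $19 = $29
Option 2: A->2 + B->1 = $44 + $23 = $67
Min cost = min($29, $67) = $29

$29


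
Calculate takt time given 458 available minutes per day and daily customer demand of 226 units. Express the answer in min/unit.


Formula: Takt Time = Available Production Time / Customer Demand
Takt = 458 min/day / 226 units/day
Takt = 2.03 min/unit

2.03 min/unit


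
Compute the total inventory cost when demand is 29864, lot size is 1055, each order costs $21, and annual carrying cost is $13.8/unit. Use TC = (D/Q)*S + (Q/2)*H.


TC = 29864/1055 * 21 + 1055/2 * 13.8

$7873.95


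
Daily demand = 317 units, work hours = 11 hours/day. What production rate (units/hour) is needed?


Formula: Production Rate = Daily Demand / Available Hours
Rate = 317 units/day / 11 hours/day
Rate = 28.8 units/hour

28.8 units/hour


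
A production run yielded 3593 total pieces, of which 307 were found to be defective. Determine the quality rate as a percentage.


Formula: Quality Rate = Good Pieces / Total Pieces * 100
Good pieces = 3593 - 307 = 3286
QR = 3286 / 3593 * 100 = 91.5%

91.5%


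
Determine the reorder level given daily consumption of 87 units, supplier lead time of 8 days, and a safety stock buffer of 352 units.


Formula: ROP = (Daily Demand * Lead Time) + Safety Stock
Demand during lead time = 87 * 8 = 696 units
ROP = 696 + 352 = 1048 units

1048 units


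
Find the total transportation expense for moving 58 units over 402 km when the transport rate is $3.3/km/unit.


TC = dist * cost * units = 402 * 3.3 * 58 = $76942.80

$76942.80


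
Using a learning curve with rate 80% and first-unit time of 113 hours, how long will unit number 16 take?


Formula: T_n = T_1 * (learning_rate)^(log2(n)) where learning_rate = rate/100
Doublings = log2(16) = 4
T_n = 113 * 0.8^4
T_n = 113 * 0.4096 = 46.3 hours

46.3 hours


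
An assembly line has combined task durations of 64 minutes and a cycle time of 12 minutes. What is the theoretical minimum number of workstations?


Formula: N_min = ceil(Sum of Task Times / Cycle Time)
N_min = ceil(64 min / 12 min) = ceil(5.3333)
N_min = 6 stations

6


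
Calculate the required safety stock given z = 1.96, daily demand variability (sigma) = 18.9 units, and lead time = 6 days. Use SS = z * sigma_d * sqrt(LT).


Formula: SS = z * sigma_d * sqrt(LT)
sqrt(LT) = sqrt(6) = 2.4495
SS = 1.96 * 18.9 * 2.4495
SS = 90.7 units

90.7 units


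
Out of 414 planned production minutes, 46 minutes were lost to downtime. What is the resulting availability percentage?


Formula: Availability = (Planned Time - Downtime) / Planned Time * 100
Uptime = 414 - 46 = 368 min
Availability = 368 / 414 * 100 = 88.9%

88.9%


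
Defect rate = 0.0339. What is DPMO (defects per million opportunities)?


DPMO = defect_rate * 1000000 = 0.0339 * 1000000

33900


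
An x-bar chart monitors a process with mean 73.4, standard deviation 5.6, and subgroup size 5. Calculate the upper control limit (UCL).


UCL = 73.4 + 3 * 5.6 / sqrt(5)

80.91


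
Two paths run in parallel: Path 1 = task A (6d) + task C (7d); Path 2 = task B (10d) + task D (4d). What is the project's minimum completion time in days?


Path 1 = 6 + 7 = 13 days
Path 2 = 10 + 4 = 14 days
Duration = max(13, 14) = 14 days

14 days


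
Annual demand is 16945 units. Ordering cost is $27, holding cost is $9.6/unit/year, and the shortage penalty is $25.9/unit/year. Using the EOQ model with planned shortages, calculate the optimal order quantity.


Formula: EOQ* = sqrt(2DS/H) * sqrt((H+P)/P)
Base EOQ = sqrt(2*16945*27/9.6) = 308.73 units
Correction = sqrt((9.6+25.9)/25.9) = 1.17075
EOQ* = 308.73 * 1.17075 = 361.4 units

361.4 units


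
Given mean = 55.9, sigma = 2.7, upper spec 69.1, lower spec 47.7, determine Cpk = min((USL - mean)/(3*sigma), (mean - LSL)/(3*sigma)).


Cpu = (69.1 - 55.9) / (3 * 2.7) = 1.63
Cpl = (55.9 - 47.7) / (3 * 2.7) = 1.01
Cpk = min(1.63, 1.01) = 1.01

1.01


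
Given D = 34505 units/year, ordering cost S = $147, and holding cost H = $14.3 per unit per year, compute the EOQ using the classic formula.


Formula: EOQ = sqrt(2 * D * S / H)
Numerator: 2 * 34505 * 147 = 10144470
2DS/H = 10144470 / 14.3 = 709403.5
EOQ = sqrt(709403.5) = 842.3 units

842.3 units


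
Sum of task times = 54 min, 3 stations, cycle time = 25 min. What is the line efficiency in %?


Formula: Efficiency = Sum of Task Times / (N_stations * CT) * 100
Total station capacity = 3 stations * 25 min = 75 min
Efficiency = 54 / 75 * 100 = 72.0%

72.0%


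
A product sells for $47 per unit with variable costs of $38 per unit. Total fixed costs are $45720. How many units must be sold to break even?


Formula: BEQ = Fixed Costs / (Price - Variable Cost)
Contribution margin = $47 - $38 = $9/unit
BEQ = ceil($45720 / $9/unit) = ceil(5080.0) = 5080 units

5080 units


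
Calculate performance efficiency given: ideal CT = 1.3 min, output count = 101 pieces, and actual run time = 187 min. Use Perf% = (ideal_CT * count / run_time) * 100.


Formula: Performance = (Ideal CT * Total Count) / Run Time * 100
Ideal output time = 1.3 * 101 = 131.3 min
Performance = 131.3 / 187 * 100 = 70.2%

70.2%


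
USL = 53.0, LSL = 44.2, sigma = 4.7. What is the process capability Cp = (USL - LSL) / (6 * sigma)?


Cp = (53.0 - 44.2) / (6 * 4.7)

0.31


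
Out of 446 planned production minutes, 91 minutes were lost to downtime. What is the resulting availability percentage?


Formula: Availability = (Planned Time - Downtime) / Planned Time * 100
Uptime = 446 - 91 = 355 min
Availability = 355 / 446 * 100 = 79.6%

79.6%


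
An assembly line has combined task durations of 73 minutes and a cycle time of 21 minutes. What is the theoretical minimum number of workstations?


Formula: N_min = ceil(Sum of Task Times / Cycle Time)
N_min = ceil(73 min / 21 min) = ceil(3.4762)
N_min = 4 stations

4


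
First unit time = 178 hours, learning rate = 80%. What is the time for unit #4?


Formula: T_n = T_1 * (learning_rate)^(log2(n)) where learning_rate = rate/100
Doublings = log2(4) = 2
T_n = 178 * 0.8^2
T_n = 178 * 0.64 = 113.9 hours

113.9 hours


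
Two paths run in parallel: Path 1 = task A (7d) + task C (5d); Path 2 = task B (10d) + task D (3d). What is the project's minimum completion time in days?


Path 1 = 7 + 5 = 12 days
Path 2 = 10 + 3 = 13 days
Duration = max(12, 13) = 13 days

13 days


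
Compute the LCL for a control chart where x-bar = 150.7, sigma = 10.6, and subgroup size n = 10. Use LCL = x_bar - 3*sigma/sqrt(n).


LCL = 150.7 - 3 * 10.6 / sqrt(10)

140.64


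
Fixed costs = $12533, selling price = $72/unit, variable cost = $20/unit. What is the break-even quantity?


Formula: BEQ = Fixed Costs / (Price - Variable Cost)
Contribution margin = $72 - $20 = $52/unit
BEQ = ceil($12533 / $52/unit) = ceil(241.02) = 242 units

242 units


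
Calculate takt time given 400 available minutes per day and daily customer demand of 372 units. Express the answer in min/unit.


Formula: Takt Time = Available Production Time / Customer Demand
Takt = 400 min/day / 372 units/day
Takt = 1.08 min/unit

1.08 min/unit


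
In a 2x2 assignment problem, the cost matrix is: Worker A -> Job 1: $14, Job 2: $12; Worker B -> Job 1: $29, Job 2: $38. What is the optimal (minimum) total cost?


Option 1: A->1 + B->2 = $14 + $38 = $52
Option 2: A->2 + B->1 = $12 + $29 = $41
Min cost = min($52, $41) = $41

$41


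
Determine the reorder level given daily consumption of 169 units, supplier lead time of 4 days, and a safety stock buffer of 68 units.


Formula: ROP = (Daily Demand * Lead Time) + Safety Stock
Demand during lead time = 169 * 4 = 676 units
ROP = 676 + 68 = 744 units

744 units


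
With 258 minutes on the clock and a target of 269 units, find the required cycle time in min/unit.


Formula: CT = Available Time / Number of Units
CT = 258 min / 269 units
CT = 0.96 min/unit

0.96 min/unit


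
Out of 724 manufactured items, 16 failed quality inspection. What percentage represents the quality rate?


Formula: Quality Rate = Good Pieces / Total Pieces * 100
Good pieces = 724 - 16 = 708
QR = 708 / 724 * 100 = 97.8%

97.8%


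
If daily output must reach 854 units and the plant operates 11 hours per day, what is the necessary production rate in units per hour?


Formula: Production Rate = Daily Demand / Available Hours
Rate = 854 units/day / 11 hours/day
Rate = 77.6 units/hour

77.6 units/hour


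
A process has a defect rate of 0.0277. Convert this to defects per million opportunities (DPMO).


DPMO = defect_rate * 1000000 = 0.0277 * 1000000

27700


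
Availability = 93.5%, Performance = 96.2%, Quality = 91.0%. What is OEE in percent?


Formula: OEE = Availability * Performance * Quality / 10000
A * P = 93.5% * 96.2% / 100 = 89.95%
OEE = 89.95% * 91.0% / 100 = 81.9%

81.9%


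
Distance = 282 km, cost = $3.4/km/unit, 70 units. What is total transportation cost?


TC = dist * cost * units = 282 * 3.4 * 70 = $67116.00

$67116.00


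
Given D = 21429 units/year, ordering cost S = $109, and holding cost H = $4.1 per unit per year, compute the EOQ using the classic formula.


Formula: EOQ = sqrt(2 * D * S / H)
Numerator: 2 * 21429 * 109 = 4671522
2DS/H = 4671522 / 4.1 = 1139395.6
EOQ = sqrt(1139395.6) = 1067.4 units

1067.4 units


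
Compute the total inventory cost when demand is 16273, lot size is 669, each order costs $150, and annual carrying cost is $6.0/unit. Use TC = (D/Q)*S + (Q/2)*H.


TC = 16273/669 * 150 + 669/2 * 6.0

$5655.65


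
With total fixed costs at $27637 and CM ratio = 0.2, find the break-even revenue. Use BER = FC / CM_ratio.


Formula: BER = Fixed Costs / Contribution Margin Ratio
BER = $27637 / 0.2
BER = $138185.00 (to the nearest cent)

$138185.00


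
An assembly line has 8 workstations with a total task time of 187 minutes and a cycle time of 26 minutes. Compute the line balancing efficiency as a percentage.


Formula: Efficiency = Sum of Task Times / (N_stations * CT) * 100
Total station capacity = 8 stations * 26 min = 208 min
Efficiency = 187 / 208 * 100 = 89.9%

89.9%


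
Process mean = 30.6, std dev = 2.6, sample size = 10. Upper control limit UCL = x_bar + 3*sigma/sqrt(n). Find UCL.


UCL = 30.6 + 3 * 2.6 / sqrt(10)

33.07


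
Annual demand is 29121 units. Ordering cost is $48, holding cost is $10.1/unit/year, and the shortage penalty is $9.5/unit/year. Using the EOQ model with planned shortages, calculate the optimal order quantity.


Formula: EOQ* = sqrt(2DS/H) * sqrt((H+P)/P)
Base EOQ = sqrt(2*29121*48/10.1) = 526.11 units
Correction = sqrt((10.1+9.5)/9.5) = 1.43637
EOQ* = 526.11 * 1.43637 = 755.7 units

755.7 units


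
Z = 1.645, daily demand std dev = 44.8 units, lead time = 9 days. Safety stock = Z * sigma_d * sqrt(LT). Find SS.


Formula: SS = z * sigma_d * sqrt(LT)
sqrt(LT) = sqrt(9) = 3.0
SS = 1.645 * 44.8 * 3.0
SS = 221.1 units

221.1 units


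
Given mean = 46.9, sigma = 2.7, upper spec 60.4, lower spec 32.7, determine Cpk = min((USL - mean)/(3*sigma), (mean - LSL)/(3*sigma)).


Cpu = (60.4 - 46.9) / (3 * 2.7) = 1.67
Cpl = (46.9 - 32.7) / (3 * 2.7) = 1.75
Cpk = min(1.67, 1.75) = 1.67

1.67


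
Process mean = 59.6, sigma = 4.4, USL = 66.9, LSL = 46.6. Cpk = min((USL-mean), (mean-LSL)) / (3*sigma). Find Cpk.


Cpu = (66.9 - 59.6) / (3 * 4.4) = 0.55
Cpl = (59.6 - 46.6) / (3 * 4.4) = 0.98
Cpk = min(0.55, 0.98) = 0.55

0.55


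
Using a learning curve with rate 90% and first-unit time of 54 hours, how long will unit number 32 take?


Formula: T_n = T_1 * (learning_rate)^(log2(n)) where learning_rate = rate/100
Doublings = log2(32) = 5
T_n = 54 * 0.9^5
T_n = 54 * 0.5905 = 31.9 hours

31.9 hours


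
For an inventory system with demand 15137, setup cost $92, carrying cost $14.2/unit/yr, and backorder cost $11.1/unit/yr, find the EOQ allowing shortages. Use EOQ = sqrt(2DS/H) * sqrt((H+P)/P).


Formula: EOQ* = sqrt(2DS/H) * sqrt((H+P)/P)
Base EOQ = sqrt(2*15137*92/14.2) = 442.88 units
Correction = sqrt((14.2+11.1)/11.1) = 1.50973
EOQ* = 442.88 * 1.50973 = 668.6 units

668.6 units


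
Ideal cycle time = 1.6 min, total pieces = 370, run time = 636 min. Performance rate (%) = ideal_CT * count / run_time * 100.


Formula: Performance = (Ideal CT * Total Count) / Run Time * 100
Ideal output time = 1.6 * 370 = 592.0 min
Performance = 592.0 / 636 * 100 = 93.1%

93.1%


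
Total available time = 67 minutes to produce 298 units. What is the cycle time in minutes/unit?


Formula: CT = Available Time / Number of Units
CT = 67 min / 298 units
CT = 0.22 min/unit

0.22 min/unit


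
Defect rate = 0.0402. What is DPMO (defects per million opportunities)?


DPMO = defect_rate * 1000000 = 0.0402 * 1000000

40200


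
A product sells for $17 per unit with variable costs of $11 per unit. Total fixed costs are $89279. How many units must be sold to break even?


Formula: BEQ = Fixed Costs / (Price - Variable Cost)
Contribution margin = $17 - $11 = $6/unit
BEQ = ceil($89279 / $6/unit) = ceil(14879.83) = 14880 units

14880 units


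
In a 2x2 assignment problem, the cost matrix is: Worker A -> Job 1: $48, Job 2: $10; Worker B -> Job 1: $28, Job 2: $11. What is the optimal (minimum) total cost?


Option 1: A->1 + B->2 = $48 + $11 = $59
Option 2: A->2 + B->1 = $10 + $28 = $38
Min cost = min($59, $38) = $38

$38


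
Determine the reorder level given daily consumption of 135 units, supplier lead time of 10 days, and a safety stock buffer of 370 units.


Formula: ROP = (Daily Demand * Lead Time) + Safety Stock
Demand during lead time = 135 * 10 = 1350 units
ROP = 1350 + 370 = 1720 units

1720 units


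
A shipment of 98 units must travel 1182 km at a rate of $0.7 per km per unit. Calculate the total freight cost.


TC = dist * cost * units = 1182 * 0.7 * 98 = $81085.20

$81085.20


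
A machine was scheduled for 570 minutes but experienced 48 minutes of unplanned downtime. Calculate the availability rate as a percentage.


Formula: Availability = (Planned Time - Downtime) / Planned Time * 100
Uptime = 570 - 48 = 522 min
Availability = 522 / 570 * 100 = 91.6%

91.6%


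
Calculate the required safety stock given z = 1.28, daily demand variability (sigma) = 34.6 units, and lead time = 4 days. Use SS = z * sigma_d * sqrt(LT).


Formula: SS = z * sigma_d * sqrt(LT)
sqrt(LT) = sqrt(4) = 2.0
SS = 1.28 * 34.6 * 2.0
SS = 88.6 units

88.6 units


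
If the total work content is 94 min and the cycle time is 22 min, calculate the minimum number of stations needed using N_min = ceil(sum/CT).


Formula: N_min = ceil(Sum of Task Times / Cycle Time)
N_min = ceil(94 min / 22 min) = ceil(4.2727)
N_min = 5 stations

5


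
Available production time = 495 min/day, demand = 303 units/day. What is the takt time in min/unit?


Formula: Takt Time = Available Production Time / Customer Demand
Takt = 495 min/day / 303 units/day
Takt = 1.63 min/unit

1.63 min/unit


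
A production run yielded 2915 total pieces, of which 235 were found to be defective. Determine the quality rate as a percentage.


Formula: Quality Rate = Good Pieces / Total Pieces * 100
Good pieces = 2915 - 235 = 2680
QR = 2680 / 2915 * 100 = 91.9%

91.9%


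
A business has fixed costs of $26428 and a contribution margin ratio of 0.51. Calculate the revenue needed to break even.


Formula: BER = Fixed Costs / Contribution Margin Ratio
BER = $26428 / 0.51
BER = $51819.61 (to the nearest cent)

$51819.61


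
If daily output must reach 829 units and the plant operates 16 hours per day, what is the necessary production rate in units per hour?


Formula: Production Rate = Daily Demand / Available Hours
Rate = 829 units/day / 16 hours/day
Rate = 51.8 units/hour

51.8 units/hour


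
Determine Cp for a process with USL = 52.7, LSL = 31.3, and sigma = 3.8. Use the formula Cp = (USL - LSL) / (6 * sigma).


Cp = (52.7 - 31.3) / (6 * 3.8)

0.94


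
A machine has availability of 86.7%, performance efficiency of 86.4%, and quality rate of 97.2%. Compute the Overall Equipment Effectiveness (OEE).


Formula: OEE = Availability * Performance * Quality / 10000
A * P = 86.7% * 86.4% / 100 = 74.91%
OEE = 74.91% * 97.2% / 100 = 72.8%

72.8%


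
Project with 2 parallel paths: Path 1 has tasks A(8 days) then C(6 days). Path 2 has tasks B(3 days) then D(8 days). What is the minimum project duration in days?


Path 1 = 8 + 6 = 14 days
Path 2 = 3 + 8 = 11 days
Duration = max(14, 11) = 14 days

14 days


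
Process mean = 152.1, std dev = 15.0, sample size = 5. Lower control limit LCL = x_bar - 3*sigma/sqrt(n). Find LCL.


LCL = 152.1 - 3 * 15.0 / sqrt(5)

131.98


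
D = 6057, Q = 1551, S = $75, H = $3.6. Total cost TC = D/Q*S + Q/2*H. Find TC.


TC = 6057/1551 * 75 + 1551/2 * 3.6

$3084.69


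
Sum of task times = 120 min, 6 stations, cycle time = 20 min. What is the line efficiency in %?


Formula: Efficiency = Sum of Task Times / (N_stations * CT) * 100
Total station capacity = 6 stations * 20 min = 120 min
Efficiency = 120 / 120 * 100 = 100.0%

100.0%


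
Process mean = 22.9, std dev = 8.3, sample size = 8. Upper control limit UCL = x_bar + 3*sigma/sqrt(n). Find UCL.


UCL = 22.9 + 3 * 8.3 / sqrt(8)

31.7


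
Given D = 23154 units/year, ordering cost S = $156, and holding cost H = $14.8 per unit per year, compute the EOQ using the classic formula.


Formula: EOQ = sqrt(2 * D * S / H)
Numerator: 2 * 23154 * 156 = 7224048
2DS/H = 7224048 / 14.8 = 488111.4
EOQ = sqrt(488111.4) = 698.6 units

698.6 units


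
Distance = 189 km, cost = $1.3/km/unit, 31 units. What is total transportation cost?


TC = dist * cost * units = 189 * 1.3 * 31 = $7616.70

$7616.70


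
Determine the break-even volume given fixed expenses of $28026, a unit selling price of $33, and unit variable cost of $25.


Formula: BEQ = Fixed Costs / (Price - Variable Cost)
Contribution margin = $33 - $25 = $8/unit
BEQ = ceil($28026 / $8/unit) = ceil(3503.25) = 3504 units

3504 units


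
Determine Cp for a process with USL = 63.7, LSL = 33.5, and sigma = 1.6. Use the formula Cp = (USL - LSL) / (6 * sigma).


Cp = (63.7 - 33.5) / (6 * 1.6)

3.15


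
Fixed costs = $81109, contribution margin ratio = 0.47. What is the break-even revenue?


Formula: BER = Fixed Costs / Contribution Margin Ratio
BER = $81109 / 0.47
BER = $172572.34 (to the nearest cent)

$172572.34


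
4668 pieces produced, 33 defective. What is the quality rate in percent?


Formula: Quality Rate = Good Pieces / Total Pieces * 100
Good pieces = 4668 - 33 = 4635
QR = 4635 / 4668 * 100 = 99.3%

99.3%


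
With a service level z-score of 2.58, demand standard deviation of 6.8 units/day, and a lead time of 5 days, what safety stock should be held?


Formula: SS = z * sigma_d * sqrt(LT)
sqrt(LT) = sqrt(5) = 2.2361
SS = 2.58 * 6.8 * 2.2361
SS = 39.2 units

39.2 units


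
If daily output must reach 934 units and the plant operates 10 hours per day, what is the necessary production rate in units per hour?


Formula: Production Rate = Daily Demand / Available Hours
Rate = 934 units/day / 10 hours/day
Rate = 93.4 units/hour

93.4 units/hour


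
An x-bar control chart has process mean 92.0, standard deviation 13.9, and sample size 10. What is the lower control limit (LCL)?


LCL = 92.0 - 3 * 13.9 / sqrt(10)

78.81


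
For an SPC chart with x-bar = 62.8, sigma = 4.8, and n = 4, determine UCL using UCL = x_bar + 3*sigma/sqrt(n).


UCL = 62.8 + 3 * 4.8 / sqrt(4)

70.0


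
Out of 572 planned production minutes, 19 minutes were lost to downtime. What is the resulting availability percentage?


Formula: Availability = (Planned Time - Downtime) / Planned Time * 100
Uptime = 572 - 19 = 553 min
Availability = 553 / 572 * 100 = 96.7%

96.7%


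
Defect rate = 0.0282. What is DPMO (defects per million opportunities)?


DPMO = defect_rate * 1000000 = 0.0282 * 1000000

28200


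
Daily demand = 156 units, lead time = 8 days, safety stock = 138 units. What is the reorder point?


Formula: ROP = (Daily Demand * Lead Time) + Safety Stock
Demand during lead time = 156 * 8 = 1248 units
ROP = 1248 + 138 = 1386 units

1386 units


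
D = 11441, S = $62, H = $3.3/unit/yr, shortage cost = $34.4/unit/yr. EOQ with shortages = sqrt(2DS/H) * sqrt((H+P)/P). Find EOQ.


Formula: EOQ* = sqrt(2DS/H) * sqrt((H+P)/P)
Base EOQ = sqrt(2*11441*62/3.3) = 655.67 units
Correction = sqrt((3.3+34.4)/34.4) = 1.04687
EOQ* = 655.67 * 1.04687 = 686.4 units

686.4 units


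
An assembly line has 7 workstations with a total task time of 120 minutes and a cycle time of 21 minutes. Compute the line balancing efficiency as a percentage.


Formula: Efficiency = Sum of Task Times / (N_stations * CT) * 100
Total station capacity = 7 stations * 21 min = 147 min
Efficiency = 120 / 147 * 100 = 81.6%

81.6%


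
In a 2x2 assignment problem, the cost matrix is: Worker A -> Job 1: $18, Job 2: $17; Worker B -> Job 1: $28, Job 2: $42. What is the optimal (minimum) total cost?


Option 1: A->1 + B->2 = $18 + $42 = $60
Option 2: A->2 + B->1 = $17 + $28 = $45
Min cost = min($60, $45) = $45

$45


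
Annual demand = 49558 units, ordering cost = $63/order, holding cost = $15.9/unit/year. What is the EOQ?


Formula: EOQ = sqrt(2 * D * S / H)
Numerator: 2 * 49558 * 63 = 6244308
2DS/H = 6244308 / 15.9 = 392723.8
EOQ = sqrt(392723.8) = 626.7 units

626.7 units


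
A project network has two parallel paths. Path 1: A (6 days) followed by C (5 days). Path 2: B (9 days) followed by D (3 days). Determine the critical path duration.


Path 1 = 6 + 5 = 11 days
Path 2 = 9 + 3 = 12 days
Duration = max(11, 12) = 12 days

12 days


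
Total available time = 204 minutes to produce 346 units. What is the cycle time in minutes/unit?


Formula: CT = Available Time / Number of Units
CT = 204 min / 346 units
CT = 0.59 min/unit

0.59 min/unit


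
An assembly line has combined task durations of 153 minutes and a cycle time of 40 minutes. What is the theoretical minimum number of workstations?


Formula: N_min = ceil(Sum of Task Times / Cycle Time)
N_min = ceil(153 min / 40 min) = ceil(3.825)
N_min = 4 stations

4


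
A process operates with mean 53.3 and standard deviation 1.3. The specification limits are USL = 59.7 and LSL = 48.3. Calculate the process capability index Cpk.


Cpu = (59.7 - 53.3) / (3 * 1.3) = 1.64
Cpl = (53.3 - 48.3) / (3 * 1.3) = 1.28
Cpk = min(1.64, 1.28) = 1.28

1.28


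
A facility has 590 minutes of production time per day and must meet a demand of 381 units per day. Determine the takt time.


Formula: Takt Time = Available Production Time / Customer Demand
Takt = 590 min/day / 381 units/day
Takt = 1.55 min/unit

1.55 min/unit


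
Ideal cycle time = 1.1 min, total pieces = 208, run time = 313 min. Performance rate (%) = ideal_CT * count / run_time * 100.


Formula: Performance = (Ideal CT * Total Count) / Run Time * 100
Ideal output time = 1.1 * 208 = 228.8 min
Performance = 228.8 / 313 * 100 = 73.1%

73.1%


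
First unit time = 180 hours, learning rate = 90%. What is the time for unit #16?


Formula: T_n = T_1 * (learning_rate)^(log2(n)) where learning_rate = rate/100
Doublings = log2(16) = 4
T_n = 180 * 0.9^4
T_n = 180 * 0.6561 = 118.1 hours

118.1 hours


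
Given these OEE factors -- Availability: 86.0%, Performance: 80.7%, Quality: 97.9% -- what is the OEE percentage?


Formula: OEE = Availability * Performance * Quality / 10000
A * P = 86.0% * 80.7% / 100 = 69.4%
OEE = 69.4% * 97.9% / 100 = 67.9%

67.9%


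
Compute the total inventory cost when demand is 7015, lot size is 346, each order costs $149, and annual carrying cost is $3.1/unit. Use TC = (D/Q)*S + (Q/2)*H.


TC = 7015/346 * 149 + 346/2 * 3.1

$3557.21


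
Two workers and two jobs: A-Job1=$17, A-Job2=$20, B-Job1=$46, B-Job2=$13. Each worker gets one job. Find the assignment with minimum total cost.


Option 1: A->1 + B->2 = $17 + $13 = $30
Option 2: A->2 + B->1 = $20 + $46 = $66
Min cost = min($30, $66) = $30

$30


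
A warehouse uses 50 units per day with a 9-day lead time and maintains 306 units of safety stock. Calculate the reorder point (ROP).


Formula: ROP = (Daily Demand * Lead Time) + Safety Stock
Demand during lead time = 50 * 9 = 450 units
ROP = 450 + 306 = 756 units

756 units


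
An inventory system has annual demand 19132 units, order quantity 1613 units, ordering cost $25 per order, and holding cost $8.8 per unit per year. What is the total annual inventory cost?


TC = 19132/1613 * 25 + 1613/2 * 8.8

$7393.73


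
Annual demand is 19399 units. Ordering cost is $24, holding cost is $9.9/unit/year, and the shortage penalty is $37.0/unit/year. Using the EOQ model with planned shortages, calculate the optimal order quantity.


Formula: EOQ* = sqrt(2DS/H) * sqrt((H+P)/P)
Base EOQ = sqrt(2*19399*24/9.9) = 306.69 units
Correction = sqrt((9.9+37.0)/37.0) = 1.12586
EOQ* = 306.69 * 1.12586 = 345.3 units

345.3 units


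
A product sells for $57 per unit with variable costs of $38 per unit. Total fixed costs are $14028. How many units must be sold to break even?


Formula: BEQ = Fixed Costs / (Price - Variable Cost)
Contribution margin = $57 - $38 = $19/unit
BEQ = ceil($14028 / $19/unit) = ceil(738.32) = 739 units

739 units


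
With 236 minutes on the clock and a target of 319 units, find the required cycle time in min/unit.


Formula: CT = Available Time / Number of Units
CT = 236 min / 319 units
CT = 0.74 min/unit

0.74 min/unit


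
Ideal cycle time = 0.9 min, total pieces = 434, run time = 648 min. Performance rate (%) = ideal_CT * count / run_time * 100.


Formula: Performance = (Ideal CT * Total Count) / Run Time * 100
Ideal output time = 0.9 * 434 = 390.6 min
Performance = 390.6 / 648 * 100 = 60.3%

60.3%


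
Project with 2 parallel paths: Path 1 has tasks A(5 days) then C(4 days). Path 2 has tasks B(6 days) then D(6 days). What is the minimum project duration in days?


Path 1 = 5 + 4 = 9 days
Path 2 = 6 + 6 = 12 days
Duration = max(9, 12) = 12 days

12 days
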